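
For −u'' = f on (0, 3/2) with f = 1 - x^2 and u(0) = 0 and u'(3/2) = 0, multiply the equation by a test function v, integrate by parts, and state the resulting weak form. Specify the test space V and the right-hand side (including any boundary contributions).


V = {v ∈ H^1(0, 3/2) : v(0) = 0} (test functions vanish at x = 0 where u is specified); weak form: ∫_0^3/2 u'v' dx = ∫_0^3/2 (1 - x^2) v dx for all v ∈ V.

Multiply both sides by a test function v and integrate from 0 to 3/2:
  ∫_0^3/2 −u''(x) v(x) dx = ∫_0^3/2 f(x) v(x) dx.
Integrate the LHS by parts once:
  ∫_0^3/2 −u'' v dx = −[u'(x) v(x)]_0^3/2 + ∫_0^3/2 u'(x) v'(x) dx.
Thus ∫_0^3/2 u'(x) v'(x) dx = ∫_0^3/2 f(x) v(x) dx + [u'(x) v(x)]_0^3/2.
Choose V so that boundary terms are either known or forced to vanish.
Mixed BC: u(0) = 0 (Dirichlet) and u'(3/2) = 0 (Neumann). Define V = {v ∈ H^1(0, 3/2) : v(0) = 0}. Then [u' v]_0^3/2 = u'(3/2)·v(3/2) − u'(0)·0 = 0.
Weak formulation: find u (satisfying any essential BC) such that ∫_0^3/2 u'(x) v'(x) dx = ∫_0^3/2 f v dx for all v ∈ V (Dirichlet at 0 absorbed into V; the Neumann datum at x = 3/2 is zero, so no boundary term remains).
Substituting f(x) = 1 - x^2, the right-hand side is ∫_0^3/2 (1 - x^2) v dx.


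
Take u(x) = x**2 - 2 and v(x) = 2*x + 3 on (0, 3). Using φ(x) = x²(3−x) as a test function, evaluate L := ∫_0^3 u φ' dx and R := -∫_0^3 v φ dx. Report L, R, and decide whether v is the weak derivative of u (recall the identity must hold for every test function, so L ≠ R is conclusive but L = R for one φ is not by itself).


LHS = -243/10, RHS = -891/20. No, v is not the weak derivative of u.

u(x) = x**2 - 2, classical derivative u'(x) = 2*x.
φ(x) = x²(3−x), so φ'(x) = 3*x*(2 - x).
Note φ(0) = φ(3) = 0, so the boundary term u·φ vanishes.
LHS = ∫_0^3 u(x) φ'(x) dx = ∫_0^3 (-3*x^4 + 6*x^3 + 6*x^2 - 12*x) dx. Term by term:
  ∫_0^3 -3*x^4 dx = -729/5;  ∫_0^3 6*x^3 dx = 243/2;  ∫_0^3 6*x^2 dx = 54;
  ∫_0^3 -12*x dx = -54.
Sum: -729/5 + 243/2 + 54 − 54 = -243/10.
So LHS = -243/10.
∫_0^3 v(x) φ(x) dx = ∫_0^3 (-2*x^4 + 3*x^3 + 9*x^2) dx. Term by term:
  ∫_0^3 -2*x^4 dx = -486/5;  ∫_0^3 3*x^3 dx = 243/4;  ∫_0^3 9*x^2 dx = 81.
Sum: -486/5 + 243/4 + 81 = 891/20.
So RHS = -∫_0^3 v(x) φ(x) dx = -891/20.
LHS − RHS = 81/4 ≠ 0, so the identity fails.
(For a valid weak derivative the identity must hold for EVERY test function, in particular this one. The failure shows v is NOT the weak derivative of u.)
Correct weak derivative would be u'(x) = 2*x.


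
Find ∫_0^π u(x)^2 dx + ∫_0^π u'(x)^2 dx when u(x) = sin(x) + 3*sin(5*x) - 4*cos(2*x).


||u||_{H^1(0,π)}^2 = -640/21 + 158*π

u'(x) = 8*sin(2*x) + cos(x) + 15*cos(5*x).
Expand u² and (u')² and integrate term by term on (0, π), using: for integers n ≥ 1, ∫_0^π sin²(nx) dx = ∫_0^π cos²(nx) dx = π/2; for n ≠ n', ∫_0^π sin(nx)sin(n'x) dx = ∫_0^π cos(nx)cos(n'x) dx = 0; and by product-to-sum, ∫_0^π sin(nx)cos(n'x) dx = ½∫_0^π [sin((n+n')x) + sin((n−n')x)] dx, which is 0 when n+n' is even and 2n/(n²−n'²) when n+n' is odd (it need not vanish on (0, π)).
  u² squared terms: (-4)²·∫cos(2x)² dx = 16·π/2 = 8*π;  (3)²·∫sin(5x)² dx = 9·π/2 = 9*π/2;  (1)²·∫sin(x)² dx = 1·π/2 = π/2.
  u² cross terms: 2·(-4)·(3)·∫cos(2x)·sin(5x) dx = -24·(10/21) = -80/7;  2·(-4)·(1)·∫cos(2x)·sin(x) dx = -8·(-2/3) = 16/3;  2·(3)·(1)·∫sin(5x)·sin(x) dx = 6·(0) = 0.
  So ∫_0^π u² dx = 8*π + 9*π/2 + π/2 − 80/7 + 16/3 + 0 = -128/21 + 13*π.
  (u')² squared terms: (8)²·∫sin(2x)² dx = 64·π/2 = 32*π;  (15)²·∫cos(5x)² dx = 225·π/2 = 225*π/2;  (1)²·∫cos(x)² dx = 1·π/2 = π/2.
  (u')² cross terms: 2·(8)·(15)·∫sin(2x)·cos(5x) dx = 240·(-4/21) = -320/7;  2·(8)·(1)·∫sin(2x)·cos(x) dx = 16·(4/3) = 64/3;  2·(15)·(1)·∫cos(5x)·cos(x) dx = 30·(0) = 0.
  So ∫_0^π (u')² dx = 32*π + 225*π/2 + π/2 − 320/7 + 64/3 + 0 = -512/21 + 145*π.
||u||_{H^1}^2 = (-128/21 + 13*π) + (-512/21 + 145*π) = -640/21 + 158*π.


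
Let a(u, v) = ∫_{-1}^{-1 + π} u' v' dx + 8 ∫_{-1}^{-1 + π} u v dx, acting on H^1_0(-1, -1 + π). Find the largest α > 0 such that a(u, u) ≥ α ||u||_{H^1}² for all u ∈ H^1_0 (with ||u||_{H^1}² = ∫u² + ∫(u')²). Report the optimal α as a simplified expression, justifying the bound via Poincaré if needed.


α = 1

Coercivity of a(·,·) on H^1_0(-1, -1 + π) means a(u, u) ≥ α ||u||_{H^1}² for every u ∈ H^1_0.
The interval has length L = π, and Poincaré/coercivity depend only on L. Here a(u, u) = ∫(u')² + (8)·∫u².
Here c = 8 ≥ 1, so a(u,u) = ∫(u')² + c∫u² ≥ ∫(u')² + ∫u² = ||u||_{H^1}², i.e. α = 1 works. No larger α is possible: a(u,u) ≥ α||u||_{H^1}² means (1−α)∫(u')² ≥ (α−c)∫u², and for the modes u_n = sin(nπ(x−x₀)/L) (x₀ the left endpoint) one has ∫u_n²/∫(u_n')² = (L/(nπ))² → 0, so a(u_n,u_n)/||u_n||_{H^1}² → 1. Hence the optimal constant is α = 1.
Therefore α = 1.


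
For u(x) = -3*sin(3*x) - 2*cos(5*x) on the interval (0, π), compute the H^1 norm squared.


||u||_{H^1(0,π)}^2 = 97*π

u'(x) = 10*sin(5*x) - 9*cos(3*x).
Expand u² and (u')² and integrate term by term on (0, π), using: for integers n ≥ 1, ∫_0^π sin²(nx) dx = ∫_0^π cos²(nx) dx = π/2; for n ≠ n', ∫_0^π sin(nx)sin(n'x) dx = ∫_0^π cos(nx)cos(n'x) dx = 0; and by product-to-sum, ∫_0^π sin(nx)cos(n'x) dx = ½∫_0^π [sin((n+n')x) + sin((n−n')x)] dx, which is 0 when n+n' is even and 2n/(n²−n'²) when n+n' is odd (it need not vanish on (0, π)).
  u² squared terms: (-3)²·∫sin(3x)² dx = 9·π/2 = 9*π/2;  (-2)²·∫cos(5x)² dx = 4·π/2 = 2*π.
  u² cross terms: 2·(-3)·(-2)·∫sin(3x)·cos(5x) dx = 12·(0) = 0.
  So ∫_0^π u² dx = 9*π/2 + 2*π + 0 = 13*π/2.
  (u')² squared terms: (-9)²·∫cos(3x)² dx = 81·π/2 = 81*π/2;  (10)²·∫sin(5x)² dx = 100·π/2 = 50*π.
  (u')² cross terms: 2·(-9)·(10)·∫cos(3x)·sin(5x) dx = -180·(0) = 0.
  So ∫_0^π (u')² dx = 81*π/2 + 50*π + 0 = 181*π/2.
||u||_{H^1}^2 = (13*π/2) + (181*π/2) = 97*π.


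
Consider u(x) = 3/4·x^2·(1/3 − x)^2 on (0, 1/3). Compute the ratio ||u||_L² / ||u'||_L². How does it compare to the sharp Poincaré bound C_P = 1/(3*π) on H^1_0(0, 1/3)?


||u||_L² / ||u'||_L² = sqrt(3)/18 < C_P = 1/(3*π).

u(x) = 3/4·x^2·(1/3 − x)^2, so u'(x) = x*(3*x - 1)*(6*x - 1)/6.
u(x) = 3/4·x^2·(1/3 − x)^2 vanishes at x = 0 and x = 1/3, so u ∈ H^1_0(0, 1/3). Differentiate via the product rule and integrate the resulting polynomials term by term.
  ∫_0^1/3 u² dx = ∫_0^1/3 (9*x^8/16 - 3*x^7/4 + 3*x^6/8 - x^5/12 + x^4/144) dx. Term by term:
    ∫_0^1/3 9*x^8/16 dx = 1/314928;  ∫_0^1/3 -3*x^7/4 dx = -1/69984;  ∫_0^1/3 3*x^6/8 dx = 1/40824;
    ∫_0^1/3 -x^5/12 dx = -1/52488;  ∫_0^1/3 x^4/144 dx = 1/174960.
  Sum: 1/314928 − 1/69984 + 1/40824 − 1/52488 + 1/174960 = 1/22044960.
  ∫_0^1/3 (u')² dx = ∫_0^1/3 (9*x^6 - 9*x^5 + 13*x^4/4 - x^3/2 + x^2/36) dx. Term by term:
    ∫_0^1/3 9*x^6 dx = 1/1701;  ∫_0^1/3 -9*x^5 dx = -1/486;  ∫_0^1/3 13*x^4/4 dx = 13/4860;
    ∫_0^1/3 -x^3/2 dx = -1/648;  ∫_0^1/3 x^2/36 dx = 1/2916.
  Sum: 1/1701 − 1/486 + 13/4860 − 1/648 + 1/2916 = 1/204120.
∫_0^1/3 u² dx = 1/22044960, so ||u||_L² = sqrt(210)/68040.
∫_0^1/3 (u')² dx = 1/204120, so ||u'||_L² = sqrt(70)/3780.
Ratio ||u||_L² / ||u'||_L² = sqrt(3)/18.
Sharp Poincaré constant on H^1_0(0, 1/3) is C_P = L/π = 1/(3*π), achieved by sin(3*π·x).
A polynomial bump cannot attain the sharp Poincaré constant (only the first sine eigenfunction does), so the ratio is strictly less than C_P, consistent with ||u||_L² ≤ C_P ||u'||_L².


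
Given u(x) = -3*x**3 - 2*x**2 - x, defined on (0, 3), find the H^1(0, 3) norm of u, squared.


||u||_{H^1}^2 = 370491/35

The H^1 norm (squared) on an interval (0, L) is
  ||u||_{H^1}^2 = ∫_0^L u(x)^2 dx + ∫_0^L u'(x)^2 dx.
Compute u'(x) = -9*x**2 - 4*x - 1.
Then u(x)^2 = 9*x**6 + 12*x**5 + 10*x**4 + 4*x**3 + x**2 and u'(x)^2 = 81*x**4 + 72*x**3 + 34*x**2 + 8*x + 1.
Integrate each monomial from 0 to 3 using ∫_0^3 c·x^n dx = c·3^(n+1)/(n+1):
  ∫_0^3 u(x)^2 dx = ∫_0^3 (9*x^6 + 12*x^5 + 10*x^4 + 4*x^3 + x^2) dx. Term by term:
    ∫_0^3 9*x^6 dx = 19683/7;  ∫_0^3 12*x^5 dx = 1458;  ∫_0^3 10*x^4 dx = 486;
    ∫_0^3 4*x^3 dx = 81;  ∫_0^3 x^2 dx = 9.
  Sum: 19683/7 + 1458 + 486 + 81 + 9 = 33921/7.
  ∫_0^3 u'(x)^2 dx = ∫_0^3 (81*x^4 + 72*x^3 + 34*x^2 + 8*x + 1) dx. Term by term:
    ∫_0^3 81*x^4 dx = 19683/5;  ∫_0^3 72*x^3 dx = 1458;  ∫_0^3 34*x^2 dx = 306;
    ∫_0^3 8*x dx = 36;  ∫_0^3 1 dx = 3.
  Sum: 19683/5 + 1458 + 306 + 36 + 3 = 28698/5.
Adding: ||u||_{H^1}^2 = 33921/7 + 28698/5 = 370491/35.


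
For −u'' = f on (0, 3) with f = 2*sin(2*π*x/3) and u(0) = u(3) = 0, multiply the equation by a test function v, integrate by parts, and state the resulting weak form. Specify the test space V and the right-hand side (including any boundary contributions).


V = H^1_0(0, 3) (so v(0) = v(3) = 0); weak form: ∫_0^3 u'v' dx = ∫_0^3 (2*sin(2*π*x/3)) v dx for all v ∈ V.

Multiply both sides by a test function v and integrate from 0 to 3:
  ∫_0^3 −u''(x) v(x) dx = ∫_0^3 f(x) v(x) dx.
Integrate the LHS by parts once:
  ∫_0^3 −u'' v dx = −[u'(x) v(x)]_0^3 + ∫_0^3 u'(x) v'(x) dx.
Thus ∫_0^3 u'(x) v'(x) dx = ∫_0^3 f(x) v(x) dx + [u'(x) v(x)]_0^3.
Choose V so that boundary terms are either known or forced to vanish.
u is Dirichlet: u(0) = u(3) = 0. Let V = H^1_0(0, 3); then v(0) = v(3) = 0, and [u' v]_0^3 = 0.
Weak formulation: find u (satisfying any essential BC) such that ∫_0^3 u'(x) v'(x) dx = ∫_0^3 f v dx for all v ∈ V.
Substituting f(x) = 2*sin(2*π*x/3), the right-hand side is ∫_0^3 (2*sin(2*π*x/3)) v dx.


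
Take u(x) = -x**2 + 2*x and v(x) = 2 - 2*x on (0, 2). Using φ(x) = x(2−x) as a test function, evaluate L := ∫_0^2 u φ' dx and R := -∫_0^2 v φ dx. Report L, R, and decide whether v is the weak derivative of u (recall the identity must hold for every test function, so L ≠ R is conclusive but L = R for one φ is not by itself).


LHS = 0, RHS = 0. Yes, v = u' weakly.

u(x) = -x**2 + 2*x, classical derivative u'(x) = 2 - 2*x.
φ(x) = x(2−x), so φ'(x) = 2 - 2*x.
Note φ(0) = φ(2) = 0, so the boundary term u·φ vanishes.
LHS = ∫_0^2 u(x) φ'(x) dx = ∫_0^2 (2*x^3 - 6*x^2 + 4*x) dx. Term by term:
  ∫_0^2 2*x^3 dx = 8;  ∫_0^2 -6*x^2 dx = -16;  ∫_0^2 4*x dx = 8.
Sum: 8 − 16 + 8 = 0.
So LHS = 0.
∫_0^2 v(x) φ(x) dx = ∫_0^2 (2*x^3 - 6*x^2 + 4*x) dx. Term by term:
  ∫_0^2 2*x^3 dx = 8;  ∫_0^2 -6*x^2 dx = -16;  ∫_0^2 4*x dx = 8.
Sum: 8 − 16 + 8 = 0.
So RHS = -∫_0^2 v(x) φ(x) dx = 0.
LHS = RHS, so the identity holds for this test φ.
Moreover u is smooth here and v(x) = u'(x) = 2 - 2*x pointwise, so the identity holds for every test function. Hence v is the weak derivative of u.


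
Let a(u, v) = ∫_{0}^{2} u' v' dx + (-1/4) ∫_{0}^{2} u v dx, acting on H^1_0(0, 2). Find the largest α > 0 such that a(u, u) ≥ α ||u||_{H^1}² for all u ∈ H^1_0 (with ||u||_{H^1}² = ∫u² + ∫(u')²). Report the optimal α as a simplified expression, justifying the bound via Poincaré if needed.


α = (-1 + π^2)/(4 + π^2)

Coercivity of a(·,·) on H^1_0(0, 2) means a(u, u) ≥ α ||u||_{H^1}² for every u ∈ H^1_0.
The interval has length L = 2, and Poincaré/coercivity depend only on L. Here a(u, u) = ∫(u')² + (-1/4)·∫u².
Here c = -1/4 < 0 with |c| < (π/L)² = π^2/4, so coercivity still holds. The condition a(u,u) ≥ α||u||_{H^1}² reads (1−α)∫(u')² ≥ (α−c)∫u². Any admissible α is ≤ 1 (rapidly oscillating u have ∫u²/∫(u')² → 0), and α = 1 would force 0 ≥ (1−c)∫u², impossible since c < 1; so 1−α > 0. By the sharp Poincaré inequality on H^1_0 of an interval of length L, ∫(u')² ≥ (π/L)²∫u² with equality for the first sine mode sin(π(x−x₀)/L) (x₀ the left endpoint), so the inequality holds for all u iff (1−α)(π/L)² ≥ α − c, i.e. α ≤ ((π/L)² + c)/((π/L)² + 1) = (1 + c(L/π)²)/(1 + (L/π)²). (Direct route, valid since c ≤ 0: Poincaré gives c∫u² ≥ c(L/π)²∫(u')², so a(u,u) ≥ (1 + c(L/π)²)∫(u')², while ||u||_{H^1}² ≤ (1 + (L/π)²)∫(u')²; dividing yields the same α.) With (π/L)² = π^2/4 and c = -1/4, the largest admissible constant is α = ((π/L)² + c)/((π/L)² + 1).
Simplifying, α = (-1 + π^2)/(4 + π^2).


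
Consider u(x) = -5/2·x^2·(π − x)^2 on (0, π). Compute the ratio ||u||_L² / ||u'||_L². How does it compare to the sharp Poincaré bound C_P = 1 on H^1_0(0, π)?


||u||_L² / ||u'||_L² = sqrt(3)*π/6 < C_P = 1.

u(x) = -5/2·x^2·(π − x)^2, so u'(x) = 5*x*(x*(π - x) - (x - π)^2).
u(x) = -5/2·x^2·(π − x)^2 vanishes at x = 0 and x = π, so u ∈ H^1_0(0, π). Differentiate via the product rule and integrate the resulting polynomials term by term.
  ∫_0^π u² dx = ∫_0^π (25*x^8/4 - 25*π*x^7 + 75*π^2*x^6/2 - 25*π^3*x^5 + 25*π^4*x^4/4) dx. Term by term:
    ∫_0^π 25*x^8/4 dx = 25*π^9/36;  ∫_0^π -25*π*x^7 dx = -25*π^9/8;  ∫_0^π 75*π^2*x^6/2 dx = 75*π^9/14;
    ∫_0^π -25*π^3*x^5 dx = -25*π^9/6;  ∫_0^π 25*π^4*x^4/4 dx = 5*π^9/4.
  Sum: 25*π^9/36 − 25*π^9/8 + 75*π^9/14 − 25*π^9/6 + 5*π^9/4 = 5*π^9/504.
  ∫_0^π (u')² dx = ∫_0^π (100*x^6 - 300*π*x^5 + 325*π^2*x^4 - 150*π^3*x^3 + 25*π^4*x^2) dx. Term by term:
    ∫_0^π 100*x^6 dx = 100*π^7/7;  ∫_0^π -300*π*x^5 dx = -50*π^7;  ∫_0^π 325*π^2*x^4 dx = 65*π^7;
    ∫_0^π -150*π^3*x^3 dx = -75*π^7/2;  ∫_0^π 25*π^4*x^2 dx = 25*π^7/3.
  Sum: 100*π^7/7 − 50*π^7 + 65*π^7 − 75*π^7/2 + 25*π^7/3 = 5*π^7/42.
∫_0^π u² dx = 5*π^9/504, so ||u||_L² = sqrt(70)*π^(9/2)/84.
∫_0^π (u')² dx = 5*π^7/42, so ||u'||_L² = sqrt(210)*π^(7/2)/42.
Ratio ||u||_L² / ||u'||_L² = sqrt(3)*π/6.
Sharp Poincaré constant on H^1_0(0, π) is C_P = L/π = 1, achieved by sin(x).
A polynomial bump cannot attain the sharp Poincaré constant (only the first sine eigenfunction does), so the ratio is strictly less than C_P, consistent with ||u||_L² ≤ C_P ||u'||_L².


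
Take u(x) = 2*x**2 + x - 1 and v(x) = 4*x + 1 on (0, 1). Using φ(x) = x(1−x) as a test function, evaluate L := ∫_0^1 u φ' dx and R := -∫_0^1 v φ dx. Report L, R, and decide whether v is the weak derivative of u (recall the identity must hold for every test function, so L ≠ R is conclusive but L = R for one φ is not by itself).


LHS = -1/2, RHS = -1/2. Yes, v = u' weakly.

u(x) = 2*x**2 + x - 1, classical derivative u'(x) = 4*x + 1.
φ(x) = x(1−x), so φ'(x) = 1 - 2*x.
Note φ(0) = φ(1) = 0, so the boundary term u·φ vanishes.
LHS = ∫_0^1 u(x) φ'(x) dx = ∫_0^1 (-4*x^3 + 3*x - 1) dx. Term by term:
  ∫_0^1 -4*x^3 dx = -1;  ∫_0^1 3*x dx = 3/2;  ∫_0^1 -1 dx = -1.
Sum: -1 + 3/2 − 1 = -1/2.
So LHS = -1/2.
∫_0^1 v(x) φ(x) dx = ∫_0^1 (-4*x^3 + 3*x^2 + x) dx. Term by term:
  ∫_0^1 -4*x^3 dx = -1;  ∫_0^1 3*x^2 dx = 1;  ∫_0^1 x dx = 1/2.
Sum: -1 + 1 + 1/2 = 1/2.
So RHS = -∫_0^1 v(x) φ(x) dx = -1/2.
LHS = RHS, so the identity holds for this test φ.
Moreover u is smooth here and v(x) = u'(x) = 4*x + 1 pointwise, so the identity holds for every test function. Hence v is the weak derivative of u.


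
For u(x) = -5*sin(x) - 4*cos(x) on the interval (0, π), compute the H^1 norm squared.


||u||_{H^1(0,π)}^2 = 41*π

u'(x) = 4*sin(x) - 5*cos(x).
Expand u² and (u')² and integrate term by term on (0, π), using: for integers n ≥ 1, ∫_0^π sin²(nx) dx = ∫_0^π cos²(nx) dx = π/2; for n ≠ n', ∫_0^π sin(nx)sin(n'x) dx = ∫_0^π cos(nx)cos(n'x) dx = 0; and by product-to-sum, ∫_0^π sin(nx)cos(n'x) dx = ½∫_0^π [sin((n+n')x) + sin((n−n')x)] dx, which is 0 when n+n' is even and 2n/(n²−n'²) when n+n' is odd (it need not vanish on (0, π)).
  u² squared terms: (-5)²·∫sin(x)² dx = 25·π/2 = 25*π/2;  (-4)²·∫cos(x)² dx = 16·π/2 = 8*π.
  u² cross terms: 2·(-5)·(-4)·∫sin(x)·cos(x) dx = 40·(0) = 0.
  So ∫_0^π u² dx = 25*π/2 + 8*π + 0 = 41*π/2.
  (u')² squared terms: (-5)²·∫cos(x)² dx = 25·π/2 = 25*π/2;  (4)²·∫sin(x)² dx = 16·π/2 = 8*π.
  (u')² cross terms: 2·(-5)·(4)·∫cos(x)·sin(x) dx = -40·(0) = 0.
  So ∫_0^π (u')² dx = 25*π/2 + 8*π + 0 = 41*π/2.
||u||_{H^1}^2 = (41*π/2) + (41*π/2) = 41*π.


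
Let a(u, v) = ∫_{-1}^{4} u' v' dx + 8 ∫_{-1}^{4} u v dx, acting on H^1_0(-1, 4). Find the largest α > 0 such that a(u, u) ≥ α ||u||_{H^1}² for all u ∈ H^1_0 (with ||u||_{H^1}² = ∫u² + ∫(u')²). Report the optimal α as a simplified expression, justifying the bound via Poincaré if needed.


α = 1

Coercivity of a(·,·) on H^1_0(-1, 4) means a(u, u) ≥ α ||u||_{H^1}² for every u ∈ H^1_0.
The interval has length L = 5, and Poincaré/coercivity depend only on L. Here a(u, u) = ∫(u')² + (8)·∫u².
Here c = 8 ≥ 1, so a(u,u) = ∫(u')² + c∫u² ≥ ∫(u')² + ∫u² = ||u||_{H^1}², i.e. α = 1 works. No larger α is possible: a(u,u) ≥ α||u||_{H^1}² means (1−α)∫(u')² ≥ (α−c)∫u², and for the modes u_n = sin(nπ(x−x₀)/L) (x₀ the left endpoint) one has ∫u_n²/∫(u_n')² = (L/(nπ))² → 0, so a(u_n,u_n)/||u_n||_{H^1}² → 1. Hence the optimal constant is α = 1.
Therefore α = 1.


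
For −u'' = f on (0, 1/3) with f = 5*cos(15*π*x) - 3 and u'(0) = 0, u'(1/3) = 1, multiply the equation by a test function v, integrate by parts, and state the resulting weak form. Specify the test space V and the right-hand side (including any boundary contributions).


V = H^1(0, 1/3) (v unrestricted at boundary; u is determined up to an additive constant); weak form: ∫_0^1/3 u'v' dx = ∫_0^1/3 (5*cos(15*π*x) - 3) v dx + v(1/3) for all v ∈ V.

Multiply both sides by a test function v and integrate from 0 to 1/3:
  ∫_0^1/3 −u''(x) v(x) dx = ∫_0^1/3 f(x) v(x) dx.
Integrate the LHS by parts once:
  ∫_0^1/3 −u'' v dx = −[u'(x) v(x)]_0^1/3 + ∫_0^1/3 u'(x) v'(x) dx.
Thus ∫_0^1/3 u'(x) v'(x) dx = ∫_0^1/3 f(x) v(x) dx + [u'(x) v(x)]_0^1/3.
Choose V so that boundary terms are either known or forced to vanish.
u has inhomogeneous Neumann u'(0) = 0, u'(1/3) = 1. [u' v]_0^1/3 = (1)·v(1/3) − (0)·v(0) = v(1/3). Take V = H^1(0, 1/3); boundary term becomes part of RHS.
Weak formulation: find u (satisfying any essential BC) such that ∫_0^1/3 u'(x) v'(x) dx = ∫_0^1/3 f v dx + v(1/3) for all v ∈ V (Neumann data are natural BCs: they enter the RHS as boundary terms).
Substituting f(x) = 5*cos(15*π*x) - 3, the right-hand side is ∫_0^1/3 (5*cos(15*π*x) - 3) v dx + v(1/3).
Compatibility check (pure Neumann): taking v ≡ 1 ∈ V gives 0 = ∫_0^1/3 f dx + (1) − (0), i.e. ∫_0^1/3 f dx must equal u'(0) − u'(1/3) = -1. Indeed ∫_0^1/3 (5*cos(15*π*x) - 3) dx = -1, so the data are compatible. The solution is then unique only up to an additive constant (fix it e.g. by requiring ∫_0^1/3 u dx = 0).


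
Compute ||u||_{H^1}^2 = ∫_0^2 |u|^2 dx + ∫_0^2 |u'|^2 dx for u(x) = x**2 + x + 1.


||u||_{H^1}^2 = 736/15

The H^1 norm (squared) on an interval (0, L) is
  ||u||_{H^1}^2 = ∫_0^L u(x)^2 dx + ∫_0^L u'(x)^2 dx.
Compute u'(x) = 2*x + 1.
Then u(x)^2 = x**4 + 2*x**3 + 3*x**2 + 2*x + 1 and u'(x)^2 = 4*x**2 + 4*x + 1.
Integrate each monomial from 0 to 2 using ∫_0^2 c·x^n dx = c·2^(n+1)/(n+1):
  ∫_0^2 u(x)^2 dx = ∫_0^2 (x^4 + 2*x^3 + 3*x^2 + 2*x + 1) dx. Term by term:
    ∫_0^2 x^4 dx = 32/5;  ∫_0^2 2*x^3 dx = 8;  ∫_0^2 3*x^2 dx = 8;
    ∫_0^2 2*x dx = 4;  ∫_0^2 1 dx = 2.
  Sum: 32/5 + 8 + 8 + 4 + 2 = 142/5.
  ∫_0^2 u'(x)^2 dx = ∫_0^2 (4*x^2 + 4*x + 1) dx. Term by term:
    ∫_0^2 4*x^2 dx = 32/3;  ∫_0^2 4*x dx = 8;  ∫_0^2 1 dx = 2.
  Sum: 32/3 + 8 + 2 = 62/3.
Adding: ||u||_{H^1}^2 = 142/5 + 62/3 = 736/15.


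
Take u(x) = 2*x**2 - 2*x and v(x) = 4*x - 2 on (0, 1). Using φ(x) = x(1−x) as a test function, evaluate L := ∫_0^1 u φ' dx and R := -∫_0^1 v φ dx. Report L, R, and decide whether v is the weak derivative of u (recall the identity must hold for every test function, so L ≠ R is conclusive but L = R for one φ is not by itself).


LHS = 0, RHS = 0. Yes, v = u' weakly.

u(x) = 2*x**2 - 2*x, classical derivative u'(x) = 4*x - 2.
φ(x) = x(1−x), so φ'(x) = 1 - 2*x.
Note φ(0) = φ(1) = 0, so the boundary term u·φ vanishes.
LHS = ∫_0^1 u(x) φ'(x) dx = ∫_0^1 (-4*x^3 + 6*x^2 - 2*x) dx. Term by term:
  ∫_0^1 -4*x^3 dx = -1;  ∫_0^1 6*x^2 dx = 2;  ∫_0^1 -2*x dx = -1.
Sum: -1 + 2 − 1 = 0.
So LHS = 0.
∫_0^1 v(x) φ(x) dx = ∫_0^1 (-4*x^3 + 6*x^2 - 2*x) dx. Term by term:
  ∫_0^1 -4*x^3 dx = -1;  ∫_0^1 6*x^2 dx = 2;  ∫_0^1 -2*x dx = -1.
Sum: -1 + 2 − 1 = 0.
So RHS = -∫_0^1 v(x) φ(x) dx = 0.
LHS = RHS, so the identity holds for this test φ.
Moreover u is smooth here and v(x) = u'(x) = 4*x - 2 pointwise, so the identity holds for every test function. Hence v is the weak derivative of u.


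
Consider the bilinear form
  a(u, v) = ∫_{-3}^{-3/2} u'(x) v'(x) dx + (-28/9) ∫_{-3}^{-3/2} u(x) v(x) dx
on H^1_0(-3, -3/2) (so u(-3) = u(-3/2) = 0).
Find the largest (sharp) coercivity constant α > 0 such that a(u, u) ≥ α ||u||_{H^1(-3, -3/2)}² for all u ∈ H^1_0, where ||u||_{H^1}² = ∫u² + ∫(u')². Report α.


α = 4*(-7 + π^2)/(9 + 4*π^2)

Coercivity of a(·,·) on H^1_0(-3, -3/2) means a(u, u) ≥ α ||u||_{H^1}² for every u ∈ H^1_0.
The interval has length L = 3/2, and Poincaré/coercivity depend only on L. Here a(u, u) = ∫(u')² + (-28/9)·∫u².
Here c = -28/9 < 0 with |c| < (π/L)² = 4*π^2/9, so coercivity still holds. The condition a(u,u) ≥ α||u||_{H^1}² reads (1−α)∫(u')² ≥ (α−c)∫u². Any admissible α is ≤ 1 (rapidly oscillating u have ∫u²/∫(u')² → 0), and α = 1 would force 0 ≥ (1−c)∫u², impossible since c < 1; so 1−α > 0. By the sharp Poincaré inequality on H^1_0 of an interval of length L, ∫(u')² ≥ (π/L)²∫u² with equality for the first sine mode sin(π(x−x₀)/L) (x₀ the left endpoint), so the inequality holds for all u iff (1−α)(π/L)² ≥ α − c, i.e. α ≤ ((π/L)² + c)/((π/L)² + 1) = (1 + c(L/π)²)/(1 + (L/π)²). (Direct route, valid since c ≤ 0: Poincaré gives c∫u² ≥ c(L/π)²∫(u')², so a(u,u) ≥ (1 + c(L/π)²)∫(u')², while ||u||_{H^1}² ≤ (1 + (L/π)²)∫(u')²; dividing yields the same α.) With (π/L)² = 4*π^2/9 and c = -28/9, the largest admissible constant is α = ((π/L)² + c)/((π/L)² + 1).
Simplifying, α = 4*(-7 + π^2)/(9 + 4*π^2).


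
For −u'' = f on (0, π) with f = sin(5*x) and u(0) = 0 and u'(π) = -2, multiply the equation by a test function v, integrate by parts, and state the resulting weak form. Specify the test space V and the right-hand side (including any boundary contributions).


V = {v ∈ H^1(0, π) : v(0) = 0} (test functions vanish at x = 0 where u is specified); weak form: ∫_0^π u'v' dx = ∫_0^π (sin(5*x)) v dx − 2·v(π) for all v ∈ V.

Multiply both sides by a test function v and integrate from 0 to π:
  ∫_0^π −u''(x) v(x) dx = ∫_0^π f(x) v(x) dx.
Integrate the LHS by parts once:
  ∫_0^π −u'' v dx = −[u'(x) v(x)]_0^π + ∫_0^π u'(x) v'(x) dx.
Thus ∫_0^π u'(x) v'(x) dx = ∫_0^π f(x) v(x) dx + [u'(x) v(x)]_0^π.
Choose V so that boundary terms are either known or forced to vanish.
Mixed BC: u(0) = 0 (Dirichlet) and u'(π) = -2 (Neumann). Define V = {v ∈ H^1(0, π) : v(0) = 0}. Then [u' v]_0^π = u'(π)·v(π) − u'(0)·0 = − 2·v(π).
Weak formulation: find u (satisfying any essential BC) such that ∫_0^π u'(x) v'(x) dx = ∫_0^π f v dx − 2·v(π) for all v ∈ V (Dirichlet at 0 absorbed into V; Neumann datum at x = π contributes the boundary term).
Substituting f(x) = sin(5*x), the right-hand side is ∫_0^π (sin(5*x)) v dx − 2·v(π).


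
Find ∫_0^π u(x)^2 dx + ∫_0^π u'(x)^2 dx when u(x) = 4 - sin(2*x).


||u||_{H^1(0,π)}^2 = 37*π/2

u'(x) = -2*cos(2*x).
Expand u² and (u')² and integrate term by term on (0, π), using: for integers n ≥ 1, ∫_0^π sin²(nx) dx = ∫_0^π cos²(nx) dx = π/2; for n ≠ n', ∫_0^π sin(nx)sin(n'x) dx = ∫_0^π cos(nx)cos(n'x) dx = 0; and by product-to-sum, ∫_0^π sin(nx)cos(n'x) dx = ½∫_0^π [sin((n+n')x) + sin((n−n')x)] dx, which is 0 when n+n' is even and 2n/(n²−n'²) when n+n' is odd (it need not vanish on (0, π)). For the constant mode: ∫_0^π 1 dx = π, ∫_0^π cos(nx) dx = 0, ∫_0^π sin(nx) dx = (1−(−1)^n)/n.
  u² squared terms: (4)²·∫1 dx = 16·π = 16*π;  (-1)²·∫sin(2x)² dx = 1·π/2 = π/2.
  u² cross terms: 2·(4)·(-1)·∫1·sin(2x) dx = -8·(0) = 0.
  So ∫_0^π u² dx = 16*π + π/2 + 0 = 33*π/2.
  (u')² squared terms: (-2)²·∫cos(2x)² dx = 4·π/2 = 2*π.
  So ∫_0^π (u')² dx = 2*π.
||u||_{H^1}^2 = (33*π/2) + (2*π) = 37*π/2.


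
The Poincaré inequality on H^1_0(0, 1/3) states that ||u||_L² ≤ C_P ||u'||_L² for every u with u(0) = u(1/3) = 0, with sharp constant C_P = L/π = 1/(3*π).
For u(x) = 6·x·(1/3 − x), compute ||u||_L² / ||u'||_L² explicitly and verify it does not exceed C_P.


||u||_L² / ||u'||_L² = sqrt(10)/30 < C_P = 1/(3*π).

u(x) = 6·x·(1/3 − x), so u'(x) = 2 - 12*x.
u(x) = 6·x·(1/3 − x) vanishes at x = 0 and x = 1/3, so u ∈ H^1_0(0, 1/3). Differentiate via the product rule and integrate the resulting polynomials term by term.
  ∫_0^1/3 u² dx = ∫_0^1/3 (36*x^4 - 24*x^3 + 4*x^2) dx. Term by term:
    ∫_0^1/3 36*x^4 dx = 4/135;  ∫_0^1/3 -24*x^3 dx = -2/27;  ∫_0^1/3 4*x^2 dx = 4/81.
  Sum: 4/135 − 2/27 + 4/81 = 2/405.
  ∫_0^1/3 (u')² dx = ∫_0^1/3 (144*x^2 - 48*x + 4) dx. Term by term:
    ∫_0^1/3 144*x^2 dx = 16/9;  ∫_0^1/3 -48*x dx = -8/3;  ∫_0^1/3 4 dx = 4/3.
  Sum: 16/9 − 8/3 + 4/3 = 4/9.
∫_0^1/3 u² dx = 2/405, so ||u||_L² = sqrt(10)/45.
∫_0^1/3 (u')² dx = 4/9, so ||u'||_L² = 2/3.
Ratio ||u||_L² / ||u'||_L² = sqrt(10)/30.
Sharp Poincaré constant on H^1_0(0, 1/3) is C_P = L/π = 1/(3*π), achieved by sin(3*π·x).
A polynomial bump cannot attain the sharp Poincaré constant (only the first sine eigenfunction does), so the ratio is strictly less than C_P, consistent with ||u||_L² ≤ C_P ||u'||_L².


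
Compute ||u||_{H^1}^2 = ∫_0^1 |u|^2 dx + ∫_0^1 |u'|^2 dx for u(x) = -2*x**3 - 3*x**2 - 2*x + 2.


||u||_{H^1}^2 = 6878/105

The H^1 norm (squared) on an interval (0, L) is
  ||u||_{H^1}^2 = ∫_0^L u(x)^2 dx + ∫_0^L u'(x)^2 dx.
Compute u'(x) = -6*x**2 - 6*x - 2.
Then u(x)^2 = 4*x**6 + 12*x**5 + 17*x**4 + 4*x**3 - 8*x**2 - 8*x + 4 and u'(x)^2 = 36*x**4 + 72*x**3 + 60*x**2 + 24*x + 4.
Integrate each monomial from 0 to 1 using ∫_0^1 c·x^n dx = c·1^(n+1)/(n+1):
  ∫_0^1 u(x)^2 dx = ∫_0^1 (4*x^6 + 12*x^5 + 17*x^4 + 4*x^3 - 8*x^2 - 8*x + 4) dx. Term by term:
    ∫_0^1 4*x^6 dx = 4/7;  ∫_0^1 12*x^5 dx = 2;  ∫_0^1 17*x^4 dx = 17/5;
    ∫_0^1 4*x^3 dx = 1;  ∫_0^1 -8*x^2 dx = -8/3;  ∫_0^1 -8*x dx = -4;
    ∫_0^1 4 dx = 4.
  Sum: 4/7 + 2 + 17/5 + 1 − 8/3 − 4 + 4 = 452/105.
  ∫_0^1 u'(x)^2 dx = ∫_0^1 (36*x^4 + 72*x^3 + 60*x^2 + 24*x + 4) dx. Term by term:
    ∫_0^1 36*x^4 dx = 36/5;  ∫_0^1 72*x^3 dx = 18;  ∫_0^1 60*x^2 dx = 20;
    ∫_0^1 24*x dx = 12;  ∫_0^1 4 dx = 4.
  Sum: 36/5 + 18 + 20 + 12 + 4 = 306/5.
Adding: ||u||_{H^1}^2 = 452/105 + 306/5 = 6878/105.


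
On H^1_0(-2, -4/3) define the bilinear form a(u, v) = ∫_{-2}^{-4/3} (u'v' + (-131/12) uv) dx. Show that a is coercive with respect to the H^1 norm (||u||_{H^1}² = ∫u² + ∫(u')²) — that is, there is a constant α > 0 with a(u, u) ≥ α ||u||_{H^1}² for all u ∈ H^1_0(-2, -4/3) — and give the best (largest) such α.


α = (-131 + 27*π^2)/(3*(4 + 9*π^2))

Coercivity of a(·,·) on H^1_0(-2, -4/3) means a(u, u) ≥ α ||u||_{H^1}² for every u ∈ H^1_0.
The interval has length L = 2/3, and Poincaré/coercivity depend only on L. Here a(u, u) = ∫(u')² + (-131/12)·∫u².
Here c = -131/12 < 0 with |c| < (π/L)² = 9*π^2/4, so coercivity still holds. The condition a(u,u) ≥ α||u||_{H^1}² reads (1−α)∫(u')² ≥ (α−c)∫u². Any admissible α is ≤ 1 (rapidly oscillating u have ∫u²/∫(u')² → 0), and α = 1 would force 0 ≥ (1−c)∫u², impossible since c < 1; so 1−α > 0. By the sharp Poincaré inequality on H^1_0 of an interval of length L, ∫(u')² ≥ (π/L)²∫u² with equality for the first sine mode sin(π(x−x₀)/L) (x₀ the left endpoint), so the inequality holds for all u iff (1−α)(π/L)² ≥ α − c, i.e. α ≤ ((π/L)² + c)/((π/L)² + 1) = (1 + c(L/π)²)/(1 + (L/π)²). (Direct route, valid since c ≤ 0: Poincaré gives c∫u² ≥ c(L/π)²∫(u')², so a(u,u) ≥ (1 + c(L/π)²)∫(u')², while ||u||_{H^1}² ≤ (1 + (L/π)²)∫(u')²; dividing yields the same α.) With (π/L)² = 9*π^2/4 and c = -131/12, the largest admissible constant is α = ((π/L)² + c)/((π/L)² + 1).
Simplifying, α = (-131 + 27*π^2)/(3*(4 + 9*π^2)).


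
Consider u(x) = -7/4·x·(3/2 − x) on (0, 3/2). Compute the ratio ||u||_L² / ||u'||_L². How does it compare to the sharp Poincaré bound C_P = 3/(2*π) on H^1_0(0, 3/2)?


||u||_L² / ||u'||_L² = 3*sqrt(10)/20 < C_P = 3/(2*π).

u(x) = -7/4·x·(3/2 − x), so u'(x) = 7*x/2 - 21/8.
u(x) = -7/4·x·(3/2 − x) vanishes at x = 0 and x = 3/2, so u ∈ H^1_0(0, 3/2). Differentiate via the product rule and integrate the resulting polynomials term by term.
  ∫_0^3/2 u² dx = ∫_0^3/2 (49*x^4/16 - 147*x^3/16 + 441*x^2/64) dx. Term by term:
    ∫_0^3/2 49*x^4/16 dx = 11907/2560;  ∫_0^3/2 -147*x^3/16 dx = -11907/1024;  ∫_0^3/2 441*x^2/64 dx = 3969/512.
  Sum: 11907/2560 − 11907/1024 + 3969/512 = 3969/5120.
  ∫_0^3/2 (u')² dx = ∫_0^3/2 (49*x^2/4 - 147*x/8 + 441/64) dx. Term by term:
    ∫_0^3/2 49*x^2/4 dx = 441/32;  ∫_0^3/2 -147*x/8 dx = -1323/64;  ∫_0^3/2 441/64 dx = 1323/128.
  Sum: 441/32 − 1323/64 + 1323/128 = 441/128.
∫_0^3/2 u² dx = 3969/5120, so ||u||_L² = 63*sqrt(5)/160.
∫_0^3/2 (u')² dx = 441/128, so ||u'||_L² = 21*sqrt(2)/16.
Ratio ||u||_L² / ||u'||_L² = 3*sqrt(10)/20.
Sharp Poincaré constant on H^1_0(0, 3/2) is C_P = L/π = 3/(2*π), achieved by sin(2*π/3·x).
A polynomial bump cannot attain the sharp Poincaré constant (only the first sine eigenfunction does), so the ratio is strictly less than C_P, consistent with ||u||_L² ≤ C_P ||u'||_L².


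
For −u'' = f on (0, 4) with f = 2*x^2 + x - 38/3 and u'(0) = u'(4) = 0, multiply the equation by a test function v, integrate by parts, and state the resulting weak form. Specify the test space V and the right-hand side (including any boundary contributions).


V = H^1(0, 4) (no boundary constraint on v; u is determined up to an additive constant); weak form: ∫_0^4 u'v' dx = ∫_0^4 (2*x^2 + x - 38/3) v dx for all v ∈ V.

Multiply both sides by a test function v and integrate from 0 to 4:
  ∫_0^4 −u''(x) v(x) dx = ∫_0^4 f(x) v(x) dx.
Integrate the LHS by parts once:
  ∫_0^4 −u'' v dx = −[u'(x) v(x)]_0^4 + ∫_0^4 u'(x) v'(x) dx.
Thus ∫_0^4 u'(x) v'(x) dx = ∫_0^4 f(x) v(x) dx + [u'(x) v(x)]_0^4.
Choose V so that boundary terms are either known or forced to vanish.
u has homogeneous Neumann: u'(0) = u'(4) = 0. So [u' v]_0^4 = 0·v(4) − 0·v(0) = 0 for any v; take V = H^1(0, 4).
Weak formulation: find u (satisfying any essential BC) such that ∫_0^4 u'(x) v'(x) dx = ∫_0^4 f v dx for all v ∈ V (homogeneous Neumann, so boundary terms vanish).
Substituting f(x) = 2*x^2 + x - 38/3, the right-hand side is ∫_0^4 (2*x^2 + x - 38/3) v dx.
Compatibility check (pure Neumann): taking v ≡ 1 ∈ V gives 0 = ∫_0^4 f dx + (0) − (0), i.e. ∫_0^4 f dx must equal u'(0) − u'(4) = 0. Indeed ∫_0^4 (2*x^2 + x - 38/3) dx = 0, so the data are compatible. The solution is then unique only up to an additive constant (fix it e.g. by requiring ∫_0^4 u dx = 0).


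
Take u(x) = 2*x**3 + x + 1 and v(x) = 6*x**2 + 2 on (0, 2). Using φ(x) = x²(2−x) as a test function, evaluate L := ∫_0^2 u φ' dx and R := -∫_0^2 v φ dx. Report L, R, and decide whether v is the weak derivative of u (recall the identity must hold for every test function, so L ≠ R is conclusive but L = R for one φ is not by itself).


LHS = -212/15, RHS = -232/15. No, v is not the weak derivative of u.

u(x) = 2*x**3 + x + 1, classical derivative u'(x) = 6*x**2 + 1.
φ(x) = x²(2−x), so φ'(x) = x*(4 - 3*x).
Note φ(0) = φ(2) = 0, so the boundary term u·φ vanishes.
LHS = ∫_0^2 u(x) φ'(x) dx = ∫_0^2 (-6*x^5 + 8*x^4 - 3*x^3 + x^2 + 4*x) dx. Term by term:
  ∫_0^2 -6*x^5 dx = -64;  ∫_0^2 8*x^4 dx = 256/5;  ∫_0^2 -3*x^3 dx = -12;
  ∫_0^2 x^2 dx = 8/3;  ∫_0^2 4*x dx = 8.
Sum: -64 + 256/5 − 12 + 8/3 + 8 = -212/15.
So LHS = -212/15.
∫_0^2 v(x) φ(x) dx = ∫_0^2 (-6*x^5 + 12*x^4 - 2*x^3 + 4*x^2) dx. Term by term:
  ∫_0^2 -6*x^5 dx = -64;  ∫_0^2 12*x^4 dx = 384/5;  ∫_0^2 -2*x^3 dx = -8;
  ∫_0^2 4*x^2 dx = 32/3.
Sum: -64 + 384/5 − 8 + 32/3 = 232/15.
So RHS = -∫_0^2 v(x) φ(x) dx = -232/15.
LHS − RHS = 4/3 ≠ 0, so the identity fails.
(For a valid weak derivative the identity must hold for EVERY test function, in particular this one. The failure shows v is NOT the weak derivative of u.)
Correct weak derivative would be u'(x) = 6*x**2 + 1.


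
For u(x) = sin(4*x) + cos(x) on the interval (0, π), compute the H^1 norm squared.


||u||_{H^1(0,π)}^2 = 32/15 + 19*π/2

u'(x) = -sin(x) + 4*cos(4*x).
Expand u² and (u')² and integrate term by term on (0, π), using: for integers n ≥ 1, ∫_0^π sin²(nx) dx = ∫_0^π cos²(nx) dx = π/2; for n ≠ n', ∫_0^π sin(nx)sin(n'x) dx = ∫_0^π cos(nx)cos(n'x) dx = 0; and by product-to-sum, ∫_0^π sin(nx)cos(n'x) dx = ½∫_0^π [sin((n+n')x) + sin((n−n')x)] dx, which is 0 when n+n' is even and 2n/(n²−n'²) when n+n' is odd (it need not vanish on (0, π)).
  u² squared terms: (1)²·∫cos(x)² dx = 1·π/2 = π/2;  (1)²·∫sin(4x)² dx = 1·π/2 = π/2.
  u² cross terms: 2·(1)·(1)·∫cos(x)·sin(4x) dx = 2·(8/15) = 16/15.
  So ∫_0^π u² dx = π/2 + π/2 + 16/15 = 16/15 + π.
  (u')² squared terms: (-1)²·∫sin(x)² dx = 1·π/2 = π/2;  (4)²·∫cos(4x)² dx = 16·π/2 = 8*π.
  (u')² cross terms: 2·(-1)·(4)·∫sin(x)·cos(4x) dx = -8·(-2/15) = 16/15.
  So ∫_0^π (u')² dx = π/2 + 8*π + 16/15 = 16/15 + 17*π/2.
||u||_{H^1}^2 = (16/15 + π) + (16/15 + 17*π/2) = 32/15 + 19*π/2.


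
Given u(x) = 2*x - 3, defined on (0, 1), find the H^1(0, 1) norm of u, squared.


||u||_{H^1}^2 = 25/3

The H^1 norm (squared) on an interval (0, L) is
  ||u||_{H^1}^2 = ∫_0^L u(x)^2 dx + ∫_0^L u'(x)^2 dx.
Compute u'(x) = 2.
Then u(x)^2 = 4*x**2 - 12*x + 9 and u'(x)^2 = 4.
Integrate each monomial from 0 to 1 using ∫_0^1 c·x^n dx = c·1^(n+1)/(n+1):
  ∫_0^1 u(x)^2 dx = ∫_0^1 (4*x^2 - 12*x + 9) dx. Term by term:
    ∫_0^1 4*x^2 dx = 4/3;  ∫_0^1 -12*x dx = -6;  ∫_0^1 9 dx = 9.
  Sum: 4/3 − 6 + 9 = 13/3.
  ∫_0^1 u'(x)^2 dx = ∫_0^1 (4) dx. Term by term:
    ∫_0^1 4 dx = 4.
Adding: ||u||_{H^1}^2 = 13/3 + 4 = 25/3.


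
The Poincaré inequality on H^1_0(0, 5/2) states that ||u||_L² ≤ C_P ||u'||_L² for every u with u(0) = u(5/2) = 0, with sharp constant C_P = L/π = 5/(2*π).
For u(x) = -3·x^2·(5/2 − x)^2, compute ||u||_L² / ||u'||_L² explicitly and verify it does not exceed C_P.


||u||_L² / ||u'||_L² = 5*sqrt(3)/12 < C_P = 5/(2*π).

u(x) = -3·x^2·(5/2 − x)^2, so u'(x) = 3*x*(-8*x^2 + 30*x - 25)/2.
u(x) = -3·x^2·(5/2 − x)^2 vanishes at x = 0 and x = 5/2, so u ∈ H^1_0(0, 5/2). Differentiate via the product rule and integrate the resulting polynomials term by term.
  ∫_0^5/2 u² dx = ∫_0^5/2 (9*x^8 - 90*x^7 + 675*x^6/2 - 1125*x^5/2 + 5625*x^4/16) dx. Term by term:
    ∫_0^5/2 9*x^8 dx = 1953125/512;  ∫_0^5/2 -90*x^7 dx = -17578125/1024;  ∫_0^5/2 675*x^6/2 dx = 52734375/1792;
    ∫_0^5/2 -1125*x^5/2 dx = -5859375/256;  ∫_0^5/2 5625*x^4/16 dx = 3515625/512.
  Sum: 1953125/512 − 17578125/1024 + 52734375/1792 − 5859375/256 + 3515625/512 = 390625/7168.
  ∫_0^5/2 (u')² dx = ∫_0^5/2 (144*x^6 - 1080*x^5 + 2925*x^4 - 3375*x^3 + 5625*x^2/4) dx. Term by term:
    ∫_0^5/2 144*x^6 dx = 703125/56;  ∫_0^5/2 -1080*x^5 dx = -703125/16;  ∫_0^5/2 2925*x^4 dx = 1828125/32;
    ∫_0^5/2 -3375*x^3 dx = -2109375/64;  ∫_0^5/2 5625*x^2/4 dx = 234375/32.
  Sum: 703125/56 − 703125/16 + 1828125/32 − 2109375/64 + 234375/32 = 46875/448.
∫_0^5/2 u² dx = 390625/7168, so ||u||_L² = 625*sqrt(7)/224.
∫_0^5/2 (u')² dx = 46875/448, so ||u'||_L² = 125*sqrt(21)/56.
Ratio ||u||_L² / ||u'||_L² = 5*sqrt(3)/12.
Sharp Poincaré constant on H^1_0(0, 5/2) is C_P = L/π = 5/(2*π), achieved by sin(2*π/5·x).
A polynomial bump cannot attain the sharp Poincaré constant (only the first sine eigenfunction does), so the ratio is strictly less than C_P, consistent with ||u||_L² ≤ C_P ||u'||_L².


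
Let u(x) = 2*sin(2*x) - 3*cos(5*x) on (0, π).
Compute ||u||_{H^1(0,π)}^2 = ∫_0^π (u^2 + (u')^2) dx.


||u||_{H^1(0,π)}^2 = 416/7 + 127*π

u'(x) = 15*sin(5*x) + 4*cos(2*x).
Expand u² and (u')² and integrate term by term on (0, π), using: for integers n ≥ 1, ∫_0^π sin²(nx) dx = ∫_0^π cos²(nx) dx = π/2; for n ≠ n', ∫_0^π sin(nx)sin(n'x) dx = ∫_0^π cos(nx)cos(n'x) dx = 0; and by product-to-sum, ∫_0^π sin(nx)cos(n'x) dx = ½∫_0^π [sin((n+n')x) + sin((n−n')x)] dx, which is 0 when n+n' is even and 2n/(n²−n'²) when n+n' is odd (it need not vanish on (0, π)).
  u² squared terms: (-3)²·∫cos(5x)² dx = 9·π/2 = 9*π/2;  (2)²·∫sin(2x)² dx = 4·π/2 = 2*π.
  u² cross terms: 2·(-3)·(2)·∫cos(5x)·sin(2x) dx = -12·(-4/21) = 16/7.
  So ∫_0^π u² dx = 9*π/2 + 2*π + 16/7 = 16/7 + 13*π/2.
  (u')² squared terms: (4)²·∫cos(2x)² dx = 16·π/2 = 8*π;  (15)²·∫sin(5x)² dx = 225·π/2 = 225*π/2.
  (u')² cross terms: 2·(4)·(15)·∫cos(2x)·sin(5x) dx = 120·(10/21) = 400/7.
  So ∫_0^π (u')² dx = 8*π + 225*π/2 + 400/7 = 400/7 + 241*π/2.
||u||_{H^1}^2 = (16/7 + 13*π/2) + (400/7 + 241*π/2) = 416/7 + 127*π.


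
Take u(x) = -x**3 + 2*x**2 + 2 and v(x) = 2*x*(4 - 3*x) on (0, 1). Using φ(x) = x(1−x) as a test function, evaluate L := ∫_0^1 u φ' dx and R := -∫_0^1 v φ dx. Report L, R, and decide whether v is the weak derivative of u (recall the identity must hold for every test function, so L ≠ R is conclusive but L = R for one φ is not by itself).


LHS = -11/60, RHS = -11/30. No, v is not the weak derivative of u.

u(x) = -x**3 + 2*x**2 + 2, classical derivative u'(x) = -3*x**2 + 4*x.
φ(x) = x(1−x), so φ'(x) = 1 - 2*x.
Note φ(0) = φ(1) = 0, so the boundary term u·φ vanishes.
LHS = ∫_0^1 u(x) φ'(x) dx = ∫_0^1 (2*x^4 - 5*x^3 + 2*x^2 - 4*x + 2) dx. Term by term:
  ∫_0^1 2*x^4 dx = 2/5;  ∫_0^1 -5*x^3 dx = -5/4;  ∫_0^1 2*x^2 dx = 2/3;
  ∫_0^1 -4*x dx = -2;  ∫_0^1 2 dx = 2.
Sum: 2/5 − 5/4 + 2/3 − 2 + 2 = -11/60.
So LHS = -11/60.
∫_0^1 v(x) φ(x) dx = ∫_0^1 (6*x^4 - 14*x^3 + 8*x^2) dx. Term by term:
  ∫_0^1 6*x^4 dx = 6/5;  ∫_0^1 -14*x^3 dx = -7/2;  ∫_0^1 8*x^2 dx = 8/3.
Sum: 6/5 − 7/2 + 8/3 = 11/30.
So RHS = -∫_0^1 v(x) φ(x) dx = -11/30.
LHS − RHS = 11/60 ≠ 0, so the identity fails.
(For a valid weak derivative the identity must hold for EVERY test function, in particular this one. The failure shows v is NOT the weak derivative of u.)
Correct weak derivative would be u'(x) = -3*x**2 + 4*x.


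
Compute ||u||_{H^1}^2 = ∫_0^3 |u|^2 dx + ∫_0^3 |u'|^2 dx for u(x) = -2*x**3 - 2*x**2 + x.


||u||_{H^1}^2 = 170601/35

The H^1 norm (squared) on an interval (0, L) is
  ||u||_{H^1}^2 = ∫_0^L u(x)^2 dx + ∫_0^L u'(x)^2 dx.
Compute u'(x) = -6*x**2 - 4*x + 1.
Then u(x)^2 = 4*x**6 + 8*x**5 - 4*x**3 + x**2 and u'(x)^2 = 36*x**4 + 48*x**3 + 4*x**2 - 8*x + 1.
Integrate each monomial from 0 to 3 using ∫_0^3 c·x^n dx = c·3^(n+1)/(n+1):
  ∫_0^3 u(x)^2 dx = ∫_0^3 (4*x^6 + 8*x^5 - 4*x^3 + x^2) dx. Term by term:
    ∫_0^3 4*x^6 dx = 8748/7;  ∫_0^3 8*x^5 dx = 972;  ∫_0^3 -4*x^3 dx = -81;
    ∫_0^3 x^2 dx = 9.
  Sum: 8748/7 + 972 − 81 + 9 = 15048/7.
  ∫_0^3 u'(x)^2 dx = ∫_0^3 (36*x^4 + 48*x^3 + 4*x^2 - 8*x + 1) dx. Term by term:
    ∫_0^3 36*x^4 dx = 8748/5;  ∫_0^3 48*x^3 dx = 972;  ∫_0^3 4*x^2 dx = 36;
    ∫_0^3 -8*x dx = -36;  ∫_0^3 1 dx = 3.
  Sum: 8748/5 + 972 + 36 − 36 + 3 = 13623/5.
Adding: ||u||_{H^1}^2 = 15048/7 + 13623/5 = 170601/35.
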